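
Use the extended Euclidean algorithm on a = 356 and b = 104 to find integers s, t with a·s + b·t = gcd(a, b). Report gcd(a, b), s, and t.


Euclidean algorithm on (356, 104) — divide until remainder is 0:
  356 = 3 · 104 + 44
  104 = 2 · 44 + 16
  44 = 2 · 16 + 12
  16 = 1 · 12 + 4
  12 = 3 · 4 + 0
gcd(356, 104) = 4.
Track Bezout coefficients alongside the remainders: start with r₀ = 356 = a·1 + b·0 (s = 1, t = 0) and r₁ = 104 = a·0 + b·1 (s = 0, t = 1); each new remainder r_{k+1} = r_{k-1} − q_k·r_k inherits s_{k+1} = s_{k-1} − q_k·s_k, t_{k+1} = t_{k-1} − q_k·t_k, so r_k = a·s_k + b·t_k at every step:
  q = 3: r = 44, s = 1 − 3·0 = 1, t = 0 − 3·1 = -3  (check: 356·1 + 104·(-3) = 44)
  q = 2: r = 16, s = 0 − 2·1 = -2, t = 1 − 2·(-3) = 7  (check: 356·(-2) + 104·7 = 16)
  q = 2: r = 12, s = 1 − 2·(-2) = 5, t = -3 − 2·7 = -17  (check: 356·5 + 104·(-17) = 12)
  q = 1: r = 4, s = -2 − 1·5 = -7, t = 7 − 1·(-17) = 24  (check: 356·(-7) + 104·24 = 4)
The row with r = 4 (the gcd) gives the Bezout coefficients s = -7, t = 24.
Result: 356 · (-7) + 104 · (24) = 4.

gcd(356, 104) = 4; s = -7, t = 24 (check: 356·(-7) + 104·24 = 4).


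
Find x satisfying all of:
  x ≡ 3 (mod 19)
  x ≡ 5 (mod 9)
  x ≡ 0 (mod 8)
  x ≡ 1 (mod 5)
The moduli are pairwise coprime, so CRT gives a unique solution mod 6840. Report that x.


Product of moduli M = 19 · 9 · 8 · 5 = 6840.
Merge one congruence at a time:
  Start: x ≡ 3 (mod 19).
  Combine with x ≡ 5 (mod 9); new modulus lcm = 171.
    Write x = 3 + 19·t and substitute into x ≡ 5 (mod 9): 19·t ≡ 5 − 3 = 2 (mod 9).
    Reduce coefficients mod 9: 1·t ≡ 2 (mod 9).
    So t ≡ 2 (mod 9).
    Then x = 3 + 19·2 = 41, valid modulo lcm(19, 9) = 171: x ≡ 41 (mod 171).
  Combine with x ≡ 0 (mod 8); new modulus lcm = 1368.
    Write x = 41 + 171·t and substitute into x ≡ 0 (mod 8): 171·t ≡ 0 − 41 = -41 (mod 8).
    Reduce coefficients mod 8: 3·t ≡ 7 (mod 8).
    The inverse of 3 mod 8 is 3 (since 3·3 = 9 = 1·8 + 1), so t ≡ 3·7 = 21 ≡ 5 (mod 8).
    Then x = 41 + 171·5 = 896, valid modulo lcm(171, 8) = 1368: x ≡ 896 (mod 1368).
  Combine with x ≡ 1 (mod 5); new modulus lcm = 6840.
    Write x = 896 + 1368·t and substitute into x ≡ 1 (mod 5): 1368·t ≡ 1 − 896 = -895 (mod 5).
    Reduce coefficients mod 5: 3·t ≡ 0 (mod 5).
    The inverse of 3 mod 5 is 2 (since 3·2 = 6 = 1·5 + 1), so t ≡ 2·0 = 0 ≡ 0 (mod 5).
    Then x = 896 + 1368·0 = 896, valid modulo lcm(1368, 5) = 6840: x ≡ 896 (mod 6840).
Verify against each original: 896 mod 19 = 3, 896 mod 9 = 5, 896 mod 8 = 0, 896 mod 5 = 1.

x ≡ 896 (mod 6840).


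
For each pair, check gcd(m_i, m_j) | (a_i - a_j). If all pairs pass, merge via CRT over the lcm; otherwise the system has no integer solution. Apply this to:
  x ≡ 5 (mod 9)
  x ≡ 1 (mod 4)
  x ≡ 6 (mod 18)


Moduli 9, 4, 18 are not pairwise coprime, so CRT works modulo lcm(m_i) when all pairwise compatibility conditions hold.
Pairwise compatibility: gcd(m_i, m_j) must divide a_i - a_j for every pair.
Merge one congruence at a time:
  Start: x ≡ 5 (mod 9).
  Combine with x ≡ 1 (mod 4): gcd(9, 4) = 1; 1 - 5 = -4, which IS divisible by 1, so compatible.
    Write x = 5 + 9·t and substitute into x ≡ 1 (mod 4): 9·t ≡ 1 − 5 = -4 (mod 4).
    Reduce coefficients mod 4: 1·t ≡ 0 (mod 4).
    So t ≡ 0 (mod 4).
    Then x = 5 + 9·0 = 5, valid modulo lcm(9, 4) = 36: x ≡ 5 (mod 36).
  Combine with x ≡ 6 (mod 18): gcd(36, 18) = 18, and 6 - 5 = 1 is NOT divisible by 18.
    ⇒ system is inconsistent (no integer solution).

No solution (the system is inconsistent).


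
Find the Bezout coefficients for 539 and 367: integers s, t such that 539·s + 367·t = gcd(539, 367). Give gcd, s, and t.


Euclidean algorithm on (539, 367) — divide until remainder is 0:
  539 = 1 · 367 + 172
  367 = 2 · 172 + 23
  172 = 7 · 23 + 11
  23 = 2 · 11 + 1
  11 = 11 · 1 + 0
gcd(539, 367) = 1.
Track Bezout coefficients alongside the remainders: start with r₀ = 539 = a·1 + b·0 (s = 1, t = 0) and r₁ = 367 = a·0 + b·1 (s = 0, t = 1); each new remainder r_{k+1} = r_{k-1} − q_k·r_k inherits s_{k+1} = s_{k-1} − q_k·s_k, t_{k+1} = t_{k-1} − q_k·t_k, so r_k = a·s_k + b·t_k at every step:
  q = 1: r = 172, s = 1 − 1·0 = 1, t = 0 − 1·1 = -1  (check: 539·1 + 367·(-1) = 172)
  q = 2: r = 23, s = 0 − 2·1 = -2, t = 1 − 2·(-1) = 3  (check: 539·(-2) + 367·3 = 23)
  q = 7: r = 11, s = 1 − 7·(-2) = 15, t = -1 − 7·3 = -22  (check: 539·15 + 367·(-22) = 11)
  q = 2: r = 1, s = -2 − 2·15 = -32, t = 3 − 2·(-22) = 47  (check: 539·(-32) + 367·47 = 1)
The row with r = 1 (the gcd) gives the Bezout coefficients s = -32, t = 47.
Result: 539 · (-32) + 367 · (47) = 1.

gcd(539, 367) = 1; s = -32, t = 47 (check: 539·(-32) + 367·47 = 1).


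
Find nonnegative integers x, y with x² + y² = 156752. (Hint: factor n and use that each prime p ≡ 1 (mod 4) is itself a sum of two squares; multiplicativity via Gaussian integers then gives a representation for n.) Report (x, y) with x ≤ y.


Step 1: Factor n = 156752 = 2^4 · 97 · 101.
Step 2: Check the mod-4 condition on each prime factor: 2 = 2 (special); 97 ≡ 1 (mod 4), exponent 1; 101 ≡ 1 (mod 4), exponent 1.
All primes ≡ 3 (mod 4) appear to even exponent (or don't appear), so by the two-squares theorem n IS expressible as a sum of two squares.
Step 3: Build a representation. Group n = k² · m with k = 4 and m = 97 · 101 = 9797 (a product of primes ≡ 1 (mod 4)); a representation of m scales to one of n via (k·x)² + (k·y)² = k²(x² + y²). Each prime p ≡ 1 (mod 4) is itself a sum of two squares; find a² by testing p − a² for a perfect square:
  97: 97 − 1² = 96, 97 − 2² = 93, 97 − 3² = 88, 97 − 4² = 81 = 9² ⇒ 97 = 4² + 9².
  101: 101 − 1² = 100 = 10² ⇒ 101 = 1² + 10².
  Combine using the Brahmagupta–Fibonacci identity (a² + b²)(c² + d²) = (ac − bd)² + (ad + bc)² = (ac + bd)² + (ad − bc)²:
  97 · 101 = 9797: from (4² + 9²)(1² + 10²), take (4·1 − 9·10, 4·10 + 9·1) = (4 − 90, 40 + 9) = (-86, 49); dropping signs (only squares matter) gives (86, 49); check 86² + 49² = 7396 + 2401 = 9797 ✓.
  Scale by k = 4: (4·86, 4·49) = (344, 196).
Step 4: Order so x ≤ y and verify: 196² + 344² = 38416 + 118336 = 156752 = n. ✓

n = 156752 = 196² + 344² (one valid representation with x ≤ y).


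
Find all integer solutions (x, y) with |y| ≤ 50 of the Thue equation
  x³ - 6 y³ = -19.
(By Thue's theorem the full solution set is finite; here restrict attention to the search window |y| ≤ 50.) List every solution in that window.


The equation is x³ - 6y³ = -19. For fixed y, x³ = 6·y³ − 19, so a solution requires the RHS to be a perfect cube.
Strategy: iterate y from -50 to 50, compute RHS = 6·y³ − 19, and check whether it is a (positive or negative) perfect cube.
Check small values of y:
  y = 0: RHS = -19 is not a perfect cube.
  y = 1: RHS = -13 is not a perfect cube.
  y = -1: RHS = -25 is not a perfect cube.
  y = 2: RHS = 29 is not a perfect cube.
  y = -2: RHS = -67 is not a perfect cube.
  y = 3: RHS = 143 is not a perfect cube.
  y = -3: RHS = -181 is not a perfect cube.
Continuing the search up to |y| = 50 finds no solutions either.
No (x, y) in the scanned range satisfies the equation.

No integer solutions with |y| ≤ 50.


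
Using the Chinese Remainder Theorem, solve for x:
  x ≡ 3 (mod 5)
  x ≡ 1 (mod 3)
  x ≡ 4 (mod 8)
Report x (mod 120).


Moduli 5, 3, 8 are pairwise coprime; by CRT there is a unique solution modulo M = 5 · 3 · 8 = 120.
Solve pairwise, accumulating the modulus:
  Start with x ≡ 3 (mod 5).
  Combine with x ≡ 1 (mod 3): since gcd(5, 3) = 1, we get a unique residue mod 15.
    Write x = 3 + 5·t and substitute into x ≡ 1 (mod 3): 5·t ≡ 1 − 3 = -2 (mod 3).
    Reduce coefficients mod 3: 2·t ≡ 1 (mod 3).
    The inverse of 2 mod 3 is 2 (since 2·2 = 4 = 1·3 + 1), so t ≡ 2·1 = 2 ≡ 2 (mod 3).
    Then x = 3 + 5·2 = 13, valid modulo lcm(5, 3) = 15: x ≡ 13 (mod 15).
  Combine with x ≡ 4 (mod 8): since gcd(15, 8) = 1, we get a unique residue mod 120.
    Write x = 13 + 15·t and substitute into x ≡ 4 (mod 8): 15·t ≡ 4 − 13 = -9 (mod 8).
    Reduce coefficients mod 8: 7·t ≡ 7 (mod 8).
    The inverse of 7 mod 8 is 7 (since 7·7 = 49 = 6·8 + 1), so t ≡ 7·7 = 49 ≡ 1 (mod 8).
    Then x = 13 + 15·1 = 28, valid modulo lcm(15, 8) = 120: x ≡ 28 (mod 120).
Verify: 28 mod 5 = 3 ✓, 28 mod 3 = 1 ✓, 28 mod 8 = 4 ✓.

x ≡ 28 (mod 120).


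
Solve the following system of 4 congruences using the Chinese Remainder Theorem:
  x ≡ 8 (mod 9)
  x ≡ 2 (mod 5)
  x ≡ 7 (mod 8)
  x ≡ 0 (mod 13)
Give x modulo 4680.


Product of moduli M = 9 · 5 · 8 · 13 = 4680.
Merge one congruence at a time:
  Start: x ≡ 8 (mod 9).
  Combine with x ≡ 2 (mod 5); new modulus lcm = 45.
    Write x = 8 + 9·t and substitute into x ≡ 2 (mod 5): 9·t ≡ 2 − 8 = -6 (mod 5).
    Reduce coefficients mod 5: 4·t ≡ 4 (mod 5).
    The inverse of 4 mod 5 is 4 (since 4·4 = 16 = 3·5 + 1), so t ≡ 4·4 = 16 ≡ 1 (mod 5).
    Then x = 8 + 9·1 = 17, valid modulo lcm(9, 5) = 45: x ≡ 17 (mod 45).
  Combine with x ≡ 7 (mod 8); new modulus lcm = 360.
    Write x = 17 + 45·t and substitute into x ≡ 7 (mod 8): 45·t ≡ 7 − 17 = -10 (mod 8).
    Reduce coefficients mod 8: 5·t ≡ 6 (mod 8).
    The inverse of 5 mod 8 is 5 (since 5·5 = 25 = 3·8 + 1), so t ≡ 5·6 = 30 ≡ 6 (mod 8).
    Then x = 17 + 45·6 = 287, valid modulo lcm(45, 8) = 360: x ≡ 287 (mod 360).
  Combine with x ≡ 0 (mod 13); new modulus lcm = 4680.
    Write x = 287 + 360·t and substitute into x ≡ 0 (mod 13): 360·t ≡ 0 − 287 = -287 (mod 13).
    Reduce coefficients mod 13: 9·t ≡ 12 (mod 13).
    The inverse of 9 mod 13 is 3 (since 9·3 = 27 = 2·13 + 1), so t ≡ 3·12 = 36 ≡ 10 (mod 13).
    Then x = 287 + 360·10 = 3887, valid modulo lcm(360, 13) = 4680: x ≡ 3887 (mod 4680).
Verify against each original: 3887 mod 9 = 8, 3887 mod 5 = 2, 3887 mod 8 = 7, 3887 mod 13 = 0.

x ≡ 3887 (mod 4680).


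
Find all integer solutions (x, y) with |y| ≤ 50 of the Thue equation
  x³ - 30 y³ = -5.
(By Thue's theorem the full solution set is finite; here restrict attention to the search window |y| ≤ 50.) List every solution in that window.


The equation is x³ - 30y³ = -5. For fixed y, x³ = 30·y³ − 5, so a solution requires the RHS to be a perfect cube.
Strategy: iterate y from -50 to 50, compute RHS = 30·y³ − 5, and check whether it is a (positive or negative) perfect cube.
Check small values of y:
  y = 0: RHS = -5 is not a perfect cube.
  y = 1: RHS = 25 is not a perfect cube.
  y = -1: RHS = -35 is not a perfect cube.
  y = 2: RHS = 235 is not a perfect cube.
  y = -2: RHS = -245 is not a perfect cube.
  y = 3: RHS = 805 is not a perfect cube.
  y = -3: RHS = -815 is not a perfect cube.
Continuing the search up to |y| = 50 finds no solutions either.
No (x, y) in the scanned range satisfies the equation.

No integer solutions with |y| ≤ 50.


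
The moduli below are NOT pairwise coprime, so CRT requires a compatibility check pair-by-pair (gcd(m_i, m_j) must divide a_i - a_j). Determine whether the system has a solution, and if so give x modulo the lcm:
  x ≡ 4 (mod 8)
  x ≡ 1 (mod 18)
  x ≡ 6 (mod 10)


Moduli 8, 18, 10 are not pairwise coprime, so CRT works modulo lcm(m_i) when all pairwise compatibility conditions hold.
Pairwise compatibility: gcd(m_i, m_j) must divide a_i - a_j for every pair.
Merge one congruence at a time:
  Start: x ≡ 4 (mod 8).
  Combine with x ≡ 1 (mod 18): gcd(8, 18) = 2, and 1 - 4 = -3 is NOT divisible by 2.
    ⇒ system is inconsistent (no integer solution).

No solution (the system is inconsistent).


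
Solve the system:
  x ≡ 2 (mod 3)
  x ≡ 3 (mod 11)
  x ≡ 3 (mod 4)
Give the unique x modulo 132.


Moduli 3, 11, 4 are pairwise coprime; by CRT there is a unique solution modulo M = 3 · 11 · 4 = 132.
Solve pairwise, accumulating the modulus:
  Start with x ≡ 2 (mod 3).
  Combine with x ≡ 3 (mod 11): since gcd(3, 11) = 1, we get a unique residue mod 33.
    Write x = 2 + 3·t and substitute into x ≡ 3 (mod 11): 3·t ≡ 3 − 2 = 1 (mod 11).
    The inverse of 3 mod 11 is 4 (since 3·4 = 12 = 1·11 + 1), so t ≡ 4·1 = 4 ≡ 4 (mod 11).
    Then x = 2 + 3·4 = 14, valid modulo lcm(3, 11) = 33: x ≡ 14 (mod 33).
  Combine with x ≡ 3 (mod 4): since gcd(33, 4) = 1, we get a unique residue mod 132.
    Write x = 14 + 33·t and substitute into x ≡ 3 (mod 4): 33·t ≡ 3 − 14 = -11 (mod 4).
    Reduce coefficients mod 4: 1·t ≡ 1 (mod 4).
    So t ≡ 1 (mod 4).
    Then x = 14 + 33·1 = 47, valid modulo lcm(33, 4) = 132: x ≡ 47 (mod 132).
Verify: 47 mod 3 = 2 ✓, 47 mod 11 = 3 ✓, 47 mod 4 = 3 ✓.

x ≡ 47 (mod 132).


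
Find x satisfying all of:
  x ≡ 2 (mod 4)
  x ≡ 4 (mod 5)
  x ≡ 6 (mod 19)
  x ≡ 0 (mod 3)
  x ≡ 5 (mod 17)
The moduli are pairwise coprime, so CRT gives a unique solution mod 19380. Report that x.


Product of moduli M = 4 · 5 · 19 · 3 · 17 = 19380.
Merge one congruence at a time:
  Start: x ≡ 2 (mod 4).
  Combine with x ≡ 4 (mod 5); new modulus lcm = 20.
    Write x = 2 + 4·t and substitute into x ≡ 4 (mod 5): 4·t ≡ 4 − 2 = 2 (mod 5).
    The inverse of 4 mod 5 is 4 (since 4·4 = 16 = 3·5 + 1), so t ≡ 4·2 = 8 ≡ 3 (mod 5).
    Then x = 2 + 4·3 = 14, valid modulo lcm(4, 5) = 20: x ≡ 14 (mod 20).
  Combine with x ≡ 6 (mod 19); new modulus lcm = 380.
    Write x = 14 + 20·t and substitute into x ≡ 6 (mod 19): 20·t ≡ 6 − 14 = -8 (mod 19).
    Reduce coefficients mod 19: 1·t ≡ 11 (mod 19).
    So t ≡ 11 (mod 19).
    Then x = 14 + 20·11 = 234, valid modulo lcm(20, 19) = 380: x ≡ 234 (mod 380).
  Combine with x ≡ 0 (mod 3); new modulus lcm = 1140.
    Write x = 234 + 380·t and substitute into x ≡ 0 (mod 3): 380·t ≡ 0 − 234 = -234 (mod 3).
    Reduce coefficients mod 3: 2·t ≡ 0 (mod 3).
    The inverse of 2 mod 3 is 2 (since 2·2 = 4 = 1·3 + 1), so t ≡ 2·0 = 0 ≡ 0 (mod 3).
    Then x = 234 + 380·0 = 234, valid modulo lcm(380, 3) = 1140: x ≡ 234 (mod 1140).
  Combine with x ≡ 5 (mod 17); new modulus lcm = 19380.
    Write x = 234 + 1140·t and substitute into x ≡ 5 (mod 17): 1140·t ≡ 5 − 234 = -229 (mod 17).
    Reduce coefficients mod 17: 1·t ≡ 9 (mod 17).
    So t ≡ 9 (mod 17).
    Then x = 234 + 1140·9 = 10494, valid modulo lcm(1140, 17) = 19380: x ≡ 10494 (mod 19380).
Verify against each original: 10494 mod 4 = 2, 10494 mod 5 = 4, 10494 mod 19 = 6, 10494 mod 3 = 0, 10494 mod 17 = 5.

x ≡ 10494 (mod 19380).


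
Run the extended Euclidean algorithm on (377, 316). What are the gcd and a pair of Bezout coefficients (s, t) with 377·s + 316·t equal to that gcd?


Euclidean algorithm on (377, 316) — divide until remainder is 0:
  377 = 1 · 316 + 61
  316 = 5 · 61 + 11
  61 = 5 · 11 + 6
  11 = 1 · 6 + 5
  6 = 1 · 5 + 1
  5 = 5 · 1 + 0
gcd(377, 316) = 1.
Track Bezout coefficients alongside the remainders: start with r₀ = 377 = a·1 + b·0 (s = 1, t = 0) and r₁ = 316 = a·0 + b·1 (s = 0, t = 1); each new remainder r_{k+1} = r_{k-1} − q_k·r_k inherits s_{k+1} = s_{k-1} − q_k·s_k, t_{k+1} = t_{k-1} − q_k·t_k, so r_k = a·s_k + b·t_k at every step:
  q = 1: r = 61, s = 1 − 1·0 = 1, t = 0 − 1·1 = -1  (check: 377·1 + 316·(-1) = 61)
  q = 5: r = 11, s = 0 − 5·1 = -5, t = 1 − 5·(-1) = 6  (check: 377·(-5) + 316·6 = 11)
  q = 5: r = 6, s = 1 − 5·(-5) = 26, t = -1 − 5·6 = -31  (check: 377·26 + 316·(-31) = 6)
  q = 1: r = 5, s = -5 − 1·26 = -31, t = 6 − 1·(-31) = 37  (check: 377·(-31) + 316·37 = 5)
  q = 1: r = 1, s = 26 − 1·(-31) = 57, t = -31 − 1·37 = -68  (check: 377·57 + 316·(-68) = 1)
The row with r = 1 (the gcd) gives the Bezout coefficients s = 57, t = -68.
Result: 377 · (57) + 316 · (-68) = 1.

gcd(377, 316) = 1; s = 57, t = -68 (check: 377·57 + 316·(-68) = 1).


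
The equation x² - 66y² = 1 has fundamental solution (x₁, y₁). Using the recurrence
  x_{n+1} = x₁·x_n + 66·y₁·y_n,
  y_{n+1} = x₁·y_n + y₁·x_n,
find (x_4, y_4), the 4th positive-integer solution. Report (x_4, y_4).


Step 1: Find the fundamental solution (x₁, y₁) of x² - 66y² = 1.
  Expand √66 as a continued fraction. a₀ = ⌊√66⌋ = 8; iterate m_{k+1} = d_k·a_k − m_k, d_{k+1} = (66 − m_{k+1}²)/d_k, a_{k+1} = ⌊(a₀ + m_{k+1})/d_{k+1}⌋ (starting m₀ = 0, d₀ = 1), with convergents p_k = a_k·p_{k-1} + p_{k-2}, q_k = a_k·q_{k-1} + q_{k-2} (p₋₁ = 1, q₋₁ = 0):
  k = 0: a₀ = 8; p₀/q₀ = 8/1; p₀² − 66·q₀² = 64 − 66 = -2.
  k = 1: m = 8, d = 2, a = ⌊(8 + 8)/2⌋ = 8; p/q = (8·8 + 1)/(8·1 + 0) = 65/8; p² − 66·q² = 4225 − 4224 = 1.
  The first convergent with p² − 66·q² = 1 gives the fundamental solution (x₁, y₁) = (65, 8).
Step 2: Apply the recurrence (x_{n+1}, y_{n+1}) = (x₁x_n + 66y₁y_n, x₁y_n + y₁x_n) repeatedly.
  From (x_1, y_1) = (65, 8): x_2 = 65·65 + 66·8·8 = 8449; y_2 = 65·8 + 8·65 = 1040.
  From (x_2, y_2) = (8449, 1040): x_3 = 65·8449 + 66·8·1040 = 1098305; y_3 = 65·1040 + 8·8449 = 135192.
  From (x_3, y_3) = (1098305, 135192): x_4 = 65·1098305 + 66·8·135192 = 142771201; y_4 = 65·135192 + 8·1098305 = 17573920.
Step 3: Verify x_4² - 66·y_4² = 20383615834982401 - 20383615834982400 = 1 (should be 1). ✓

(x_1, y_1) = (65, 8); (x_4, y_4) = (142771201, 17573920).


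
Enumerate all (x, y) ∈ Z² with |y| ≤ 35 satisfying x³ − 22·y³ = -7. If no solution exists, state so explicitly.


The equation is x³ - 22y³ = -7. For fixed y, x³ = 22·y³ − 7, so a solution requires the RHS to be a perfect cube.
Strategy: iterate y from -35 to 35, compute RHS = 22·y³ − 7, and check whether it is a (positive or negative) perfect cube.
Check small values of y:
  y = 0: RHS = -7 is not a perfect cube.
  y = 1: RHS = 15 is not a perfect cube.
  y = -1: RHS = -29 is not a perfect cube.
  y = 2: RHS = 169 is not a perfect cube.
  y = -2: RHS = -183 is not a perfect cube.
  y = 3: RHS = 587 is not a perfect cube.
  y = -3: RHS = -601 is not a perfect cube.
Continuing the search up to |y| = 35 finds no solutions either.
No (x, y) in the scanned range satisfies the equation.

No integer solutions with |y| ≤ 35.


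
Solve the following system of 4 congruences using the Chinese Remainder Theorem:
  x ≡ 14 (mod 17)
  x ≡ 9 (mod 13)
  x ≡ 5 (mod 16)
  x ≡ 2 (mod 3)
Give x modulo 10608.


Product of moduli M = 17 · 13 · 16 · 3 = 10608.
Merge one congruence at a time:
  Start: x ≡ 14 (mod 17).
  Combine with x ≡ 9 (mod 13); new modulus lcm = 221.
    Write x = 14 + 17·t and substitute into x ≡ 9 (mod 13): 17·t ≡ 9 − 14 = -5 (mod 13).
    Reduce coefficients mod 13: 4·t ≡ 8 (mod 13).
    The inverse of 4 mod 13 is 10 (since 4·10 = 40 = 3·13 + 1), so t ≡ 10·8 = 80 ≡ 2 (mod 13).
    Then x = 14 + 17·2 = 48, valid modulo lcm(17, 13) = 221: x ≡ 48 (mod 221).
  Combine with x ≡ 5 (mod 16); new modulus lcm = 3536.
    Write x = 48 + 221·t and substitute into x ≡ 5 (mod 16): 221·t ≡ 5 − 48 = -43 (mod 16).
    Reduce coefficients mod 16: 13·t ≡ 5 (mod 16).
    The inverse of 13 mod 16 is 5 (since 13·5 = 65 = 4·16 + 1), so t ≡ 5·5 = 25 ≡ 9 (mod 16).
    Then x = 48 + 221·9 = 2037, valid modulo lcm(221, 16) = 3536: x ≡ 2037 (mod 3536).
  Combine with x ≡ 2 (mod 3); new modulus lcm = 10608.
    Write x = 2037 + 3536·t and substitute into x ≡ 2 (mod 3): 3536·t ≡ 2 − 2037 = -2035 (mod 3).
    Reduce coefficients mod 3: 2·t ≡ 2 (mod 3).
    The inverse of 2 mod 3 is 2 (since 2·2 = 4 = 1·3 + 1), so t ≡ 2·2 = 4 ≡ 1 (mod 3).
    Then x = 2037 + 3536·1 = 5573, valid modulo lcm(3536, 3) = 10608: x ≡ 5573 (mod 10608).
Verify against each original: 5573 mod 17 = 14, 5573 mod 13 = 9, 5573 mod 16 = 5, 5573 mod 3 = 2.

x ≡ 5573 (mod 10608).


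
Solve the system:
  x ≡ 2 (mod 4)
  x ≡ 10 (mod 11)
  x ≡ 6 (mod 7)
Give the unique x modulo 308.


Moduli 4, 11, 7 are pairwise coprime; by CRT there is a unique solution modulo M = 4 · 11 · 7 = 308.
Solve pairwise, accumulating the modulus:
  Start with x ≡ 2 (mod 4).
  Combine with x ≡ 10 (mod 11): since gcd(4, 11) = 1, we get a unique residue mod 44.
    Write x = 2 + 4·t and substitute into x ≡ 10 (mod 11): 4·t ≡ 10 − 2 = 8 (mod 11).
    The inverse of 4 mod 11 is 3 (since 4·3 = 12 = 1·11 + 1), so t ≡ 3·8 = 24 ≡ 2 (mod 11).
    Then x = 2 + 4·2 = 10, valid modulo lcm(4, 11) = 44: x ≡ 10 (mod 44).
  Combine with x ≡ 6 (mod 7): since gcd(44, 7) = 1, we get a unique residue mod 308.
    Write x = 10 + 44·t and substitute into x ≡ 6 (mod 7): 44·t ≡ 6 − 10 = -4 (mod 7).
    Reduce coefficients mod 7: 2·t ≡ 3 (mod 7).
    The inverse of 2 mod 7 is 4 (since 2·4 = 8 = 1·7 + 1), so t ≡ 4·3 = 12 ≡ 5 (mod 7).
    Then x = 10 + 44·5 = 230, valid modulo lcm(44, 7) = 308: x ≡ 230 (mod 308).
Verify: 230 mod 4 = 2 ✓, 230 mod 11 = 10 ✓, 230 mod 7 = 6 ✓.

x ≡ 230 (mod 308).


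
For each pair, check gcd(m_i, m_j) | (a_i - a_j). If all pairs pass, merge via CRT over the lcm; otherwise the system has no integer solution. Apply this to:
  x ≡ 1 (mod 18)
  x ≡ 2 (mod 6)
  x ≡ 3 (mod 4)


Moduli 18, 6, 4 are not pairwise coprime, so CRT works modulo lcm(m_i) when all pairwise compatibility conditions hold.
Pairwise compatibility: gcd(m_i, m_j) must divide a_i - a_j for every pair.
Merge one congruence at a time:
  Start: x ≡ 1 (mod 18).
  Combine with x ≡ 2 (mod 6): gcd(18, 6) = 6, and 2 - 1 = 1 is NOT divisible by 6.
    ⇒ system is inconsistent (no integer solution).

No solution (the system is inconsistent).


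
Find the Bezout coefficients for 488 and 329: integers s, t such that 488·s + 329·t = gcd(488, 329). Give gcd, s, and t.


Euclidean algorithm on (488, 329) — divide until remainder is 0:
  488 = 1 · 329 + 159
  329 = 2 · 159 + 11
  159 = 14 · 11 + 5
  11 = 2 · 5 + 1
  5 = 5 · 1 + 0
gcd(488, 329) = 1.
Track Bezout coefficients alongside the remainders: start with r₀ = 488 = a·1 + b·0 (s = 1, t = 0) and r₁ = 329 = a·0 + b·1 (s = 0, t = 1); each new remainder r_{k+1} = r_{k-1} − q_k·r_k inherits s_{k+1} = s_{k-1} − q_k·s_k, t_{k+1} = t_{k-1} − q_k·t_k, so r_k = a·s_k + b·t_k at every step:
  q = 1: r = 159, s = 1 − 1·0 = 1, t = 0 − 1·1 = -1  (check: 488·1 + 329·(-1) = 159)
  q = 2: r = 11, s = 0 − 2·1 = -2, t = 1 − 2·(-1) = 3  (check: 488·(-2) + 329·3 = 11)
  q = 14: r = 5, s = 1 − 14·(-2) = 29, t = -1 − 14·3 = -43  (check: 488·29 + 329·(-43) = 5)
  q = 2: r = 1, s = -2 − 2·29 = -60, t = 3 − 2·(-43) = 89  (check: 488·(-60) + 329·89 = 1)
The row with r = 1 (the gcd) gives the Bezout coefficients s = -60, t = 89.
Result: 488 · (-60) + 329 · (89) = 1.

gcd(488, 329) = 1; s = -60, t = 89 (check: 488·(-60) + 329·89 = 1).


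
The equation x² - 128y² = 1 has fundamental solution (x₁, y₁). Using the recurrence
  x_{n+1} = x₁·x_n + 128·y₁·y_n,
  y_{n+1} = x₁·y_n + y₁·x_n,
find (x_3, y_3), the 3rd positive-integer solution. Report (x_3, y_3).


Step 1: Find the fundamental solution (x₁, y₁) of x² - 128y² = 1.
  Expand √128 as a continued fraction. a₀ = ⌊√128⌋ = 11; iterate m_{k+1} = d_k·a_k − m_k, d_{k+1} = (128 − m_{k+1}²)/d_k, a_{k+1} = ⌊(a₀ + m_{k+1})/d_{k+1}⌋ (starting m₀ = 0, d₀ = 1), with convergents p_k = a_k·p_{k-1} + p_{k-2}, q_k = a_k·q_{k-1} + q_{k-2} (p₋₁ = 1, q₋₁ = 0):
  k = 0: a₀ = 11; p₀/q₀ = 11/1; p₀² − 128·q₀² = 121 − 128 = -7.
  k = 1: m = 11, d = 7, a = ⌊(11 + 11)/7⌋ = 3; p/q = (3·11 + 1)/(3·1 + 0) = 34/3; p² − 128·q² = 1156 − 1152 = 4.
  k = 2: m = 10, d = 4, a = ⌊(11 + 10)/4⌋ = 5; p/q = (5·34 + 11)/(5·3 + 1) = 181/16; p² − 128·q² = 32761 − 32768 = -7.
  k = 3: m = 10, d = 7, a = ⌊(11 + 10)/7⌋ = 3; p/q = (3·181 + 34)/(3·16 + 3) = 577/51; p² − 128·q² = 332929 − 332928 = 1.
  The first convergent with p² − 128·q² = 1 gives the fundamental solution (x₁, y₁) = (577, 51).
Step 2: Apply the recurrence (x_{n+1}, y_{n+1}) = (x₁x_n + 128y₁y_n, x₁y_n + y₁x_n) repeatedly.
  From (x_1, y_1) = (577, 51): x_2 = 577·577 + 128·51·51 = 665857; y_2 = 577·51 + 51·577 = 58854.
  From (x_2, y_2) = (665857, 58854): x_3 = 577·665857 + 128·51·58854 = 768398401; y_3 = 577·58854 + 51·665857 = 67917465.
Step 3: Verify x_3² - 128·y_3² = 590436102659356801 - 590436102659356800 = 1 (should be 1). ✓

(x_1, y_1) = (577, 51); (x_3, y_3) = (768398401, 67917465).


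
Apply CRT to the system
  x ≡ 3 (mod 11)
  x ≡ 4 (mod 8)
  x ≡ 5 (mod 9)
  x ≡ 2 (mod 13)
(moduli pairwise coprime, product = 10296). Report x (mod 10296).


Product of moduli M = 11 · 8 · 9 · 13 = 10296.
Merge one congruence at a time:
  Start: x ≡ 3 (mod 11).
  Combine with x ≡ 4 (mod 8); new modulus lcm = 88.
    Write x = 3 + 11·t and substitute into x ≡ 4 (mod 8): 11·t ≡ 4 − 3 = 1 (mod 8).
    Reduce coefficients mod 8: 3·t ≡ 1 (mod 8).
    The inverse of 3 mod 8 is 3 (since 3·3 = 9 = 1·8 + 1), so t ≡ 3·1 = 3 ≡ 3 (mod 8).
    Then x = 3 + 11·3 = 36, valid modulo lcm(11, 8) = 88: x ≡ 36 (mod 88).
  Combine with x ≡ 5 (mod 9); new modulus lcm = 792.
    Write x = 36 + 88·t and substitute into x ≡ 5 (mod 9): 88·t ≡ 5 − 36 = -31 (mod 9).
    Reduce coefficients mod 9: 7·t ≡ 5 (mod 9).
    The inverse of 7 mod 9 is 4 (since 7·4 = 28 = 3·9 + 1), so t ≡ 4·5 = 20 ≡ 2 (mod 9).
    Then x = 36 + 88·2 = 212, valid modulo lcm(88, 9) = 792: x ≡ 212 (mod 792).
  Combine with x ≡ 2 (mod 13); new modulus lcm = 10296.
    Write x = 212 + 792·t and substitute into x ≡ 2 (mod 13): 792·t ≡ 2 − 212 = -210 (mod 13).
    Reduce coefficients mod 13: 12·t ≡ 11 (mod 13).
    The inverse of 12 mod 13 is 12 (since 12·12 = 144 = 11·13 + 1), so t ≡ 12·11 = 132 ≡ 2 (mod 13).
    Then x = 212 + 792·2 = 1796, valid modulo lcm(792, 13) = 10296: x ≡ 1796 (mod 10296).
Verify against each original: 1796 mod 11 = 3, 1796 mod 8 = 4, 1796 mod 9 = 5, 1796 mod 13 = 2.

x ≡ 1796 (mod 10296).


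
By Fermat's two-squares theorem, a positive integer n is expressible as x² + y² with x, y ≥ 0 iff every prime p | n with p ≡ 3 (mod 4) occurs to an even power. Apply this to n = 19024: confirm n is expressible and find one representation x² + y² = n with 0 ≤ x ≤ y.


Step 1: Factor n = 19024 = 2^4 · 29 · 41.
Step 2: Check the mod-4 condition on each prime factor: 2 = 2 (special); 29 ≡ 1 (mod 4), exponent 1; 41 ≡ 1 (mod 4), exponent 1.
All primes ≡ 3 (mod 4) appear to even exponent (or don't appear), so by the two-squares theorem n IS expressible as a sum of two squares.
Step 3: Build a representation. Group n = k² · m with k = 4 and m = 29 · 41 = 1189 (a product of primes ≡ 1 (mod 4)); a representation of m scales to one of n via (k·x)² + (k·y)² = k²(x² + y²). Each prime p ≡ 1 (mod 4) is itself a sum of two squares; find a² by testing p − a² for a perfect square:
  29: 29 − 1² = 28, 29 − 2² = 25 = 5² ⇒ 29 = 2² + 5².
  41: 41 − 1² = 40, 41 − 2² = 37, 41 − 3² = 32, 41 − 4² = 25 = 5² ⇒ 41 = 4² + 5².
  Combine using the Brahmagupta–Fibonacci identity (a² + b²)(c² + d²) = (ac − bd)² + (ad + bc)² = (ac + bd)² + (ad − bc)²:
  29 · 41 = 1189: from (2² + 5²)(4² + 5²), take (2·4 − 5·5, 2·5 + 5·4) = (8 − 25, 10 + 20) = (-17, 30); dropping signs (only squares matter) gives (17, 30); check 17² + 30² = 289 + 900 = 1189 ✓.
  Scale by k = 4: (4·17, 4·30) = (68, 120).
Step 4: Order so x ≤ y and verify: 68² + 120² = 4624 + 14400 = 19024 = n. ✓

n = 19024 = 68² + 120² (one valid representation with x ≤ y).


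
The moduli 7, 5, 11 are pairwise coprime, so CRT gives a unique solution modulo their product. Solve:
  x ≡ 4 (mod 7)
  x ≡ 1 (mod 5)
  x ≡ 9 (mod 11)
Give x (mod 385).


Moduli 7, 5, 11 are pairwise coprime; by CRT there is a unique solution modulo M = 7 · 5 · 11 = 385.
Solve pairwise, accumulating the modulus:
  Start with x ≡ 4 (mod 7).
  Combine with x ≡ 1 (mod 5): since gcd(7, 5) = 1, we get a unique residue mod 35.
    Write x = 4 + 7·t and substitute into x ≡ 1 (mod 5): 7·t ≡ 1 − 4 = -3 (mod 5).
    Reduce coefficients mod 5: 2·t ≡ 2 (mod 5).
    The inverse of 2 mod 5 is 3 (since 2·3 = 6 = 1·5 + 1), so t ≡ 3·2 = 6 ≡ 1 (mod 5).
    Then x = 4 + 7·1 = 11, valid modulo lcm(7, 5) = 35: x ≡ 11 (mod 35).
  Combine with x ≡ 9 (mod 11): since gcd(35, 11) = 1, we get a unique residue mod 385.
    Write x = 11 + 35·t and substitute into x ≡ 9 (mod 11): 35·t ≡ 9 − 11 = -2 (mod 11).
    Reduce coefficients mod 11: 2·t ≡ 9 (mod 11).
    The inverse of 2 mod 11 is 6 (since 2·6 = 12 = 1·11 + 1), so t ≡ 6·9 = 54 ≡ 10 (mod 11).
    Then x = 11 + 35·10 = 361, valid modulo lcm(35, 11) = 385: x ≡ 361 (mod 385).
Verify: 361 mod 7 = 4 ✓, 361 mod 5 = 1 ✓, 361 mod 11 = 9 ✓.

x ≡ 361 (mod 385).


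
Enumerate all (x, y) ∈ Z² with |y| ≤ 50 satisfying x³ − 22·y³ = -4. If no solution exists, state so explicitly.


The equation is x³ - 22y³ = -4. For fixed y, x³ = 22·y³ − 4, so a solution requires the RHS to be a perfect cube.
Strategy: iterate y from -50 to 50, compute RHS = 22·y³ − 4, and check whether it is a (positive or negative) perfect cube.
Check small values of y:
  y = 0: RHS = -4 is not a perfect cube.
  y = 1: RHS = 18 is not a perfect cube.
  y = -1: RHS = -26 is not a perfect cube.
  y = 2: RHS = 172 is not a perfect cube.
  y = -2: RHS = -180 is not a perfect cube.
  y = 3: RHS = 590 is not a perfect cube.
  y = -3: RHS = -598 is not a perfect cube.
Continuing the search up to |y| = 50 finds no solutions either.
No (x, y) in the scanned range satisfies the equation.

No integer solutions with |y| ≤ 50.


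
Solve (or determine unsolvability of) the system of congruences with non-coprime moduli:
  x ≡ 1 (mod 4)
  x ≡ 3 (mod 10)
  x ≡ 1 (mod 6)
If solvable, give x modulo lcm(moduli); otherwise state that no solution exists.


Moduli 4, 10, 6 are not pairwise coprime, so CRT works modulo lcm(m_i) when all pairwise compatibility conditions hold.
Pairwise compatibility: gcd(m_i, m_j) must divide a_i - a_j for every pair.
Merge one congruence at a time:
  Start: x ≡ 1 (mod 4).
  Combine with x ≡ 3 (mod 10): gcd(4, 10) = 2; 3 - 1 = 2, which IS divisible by 2, so compatible.
    Write x = 1 + 4·t and substitute into x ≡ 3 (mod 10): 4·t ≡ 3 − 1 = 2 (mod 10).
    Divide the congruence (and modulus) by g = 2: 2·t ≡ 1 (mod 5).
    The inverse of 2 mod 5 is 3 (since 2·3 = 6 = 1·5 + 1), so t ≡ 3·1 = 3 ≡ 3 (mod 5).
    Then x = 1 + 4·3 = 13, valid modulo lcm(4, 10) = 20: x ≡ 13 (mod 20).
  Combine with x ≡ 1 (mod 6): gcd(20, 6) = 2; 1 - 13 = -12, which IS divisible by 2, so compatible.
    Write x = 13 + 20·t and substitute into x ≡ 1 (mod 6): 20·t ≡ 1 − 13 = -12 (mod 6).
    Divide the congruence (and modulus) by g = 2: 10·t ≡ -6 (mod 3).
    Reduce coefficients mod 3: 1·t ≡ 0 (mod 3).
    So t ≡ 0 (mod 3).
    Then x = 13 + 20·0 = 13, valid modulo lcm(20, 6) = 60: x ≡ 13 (mod 60).
Verify: 13 mod 4 = 1, 13 mod 10 = 3, 13 mod 6 = 1.

x ≡ 13 (mod 60).


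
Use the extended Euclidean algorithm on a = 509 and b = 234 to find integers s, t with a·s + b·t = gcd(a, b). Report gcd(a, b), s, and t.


Euclidean algorithm on (509, 234) — divide until remainder is 0:
  509 = 2 · 234 + 41
  234 = 5 · 41 + 29
  41 = 1 · 29 + 12
  29 = 2 · 12 + 5
  12 = 2 · 5 + 2
  5 = 2 · 2 + 1
  2 = 2 · 1 + 0
gcd(509, 234) = 1.
Track Bezout coefficients alongside the remainders: start with r₀ = 509 = a·1 + b·0 (s = 1, t = 0) and r₁ = 234 = a·0 + b·1 (s = 0, t = 1); each new remainder r_{k+1} = r_{k-1} − q_k·r_k inherits s_{k+1} = s_{k-1} − q_k·s_k, t_{k+1} = t_{k-1} − q_k·t_k, so r_k = a·s_k + b·t_k at every step:
  q = 2: r = 41, s = 1 − 2·0 = 1, t = 0 − 2·1 = -2  (check: 509·1 + 234·(-2) = 41)
  q = 5: r = 29, s = 0 − 5·1 = -5, t = 1 − 5·(-2) = 11  (check: 509·(-5) + 234·11 = 29)
  q = 1: r = 12, s = 1 − 1·(-5) = 6, t = -2 − 1·11 = -13  (check: 509·6 + 234·(-13) = 12)
  q = 2: r = 5, s = -5 − 2·6 = -17, t = 11 − 2·(-13) = 37  (check: 509·(-17) + 234·37 = 5)
  q = 2: r = 2, s = 6 − 2·(-17) = 40, t = -13 − 2·37 = -87  (check: 509·40 + 234·(-87) = 2)
  q = 2: r = 1, s = -17 − 2·40 = -97, t = 37 − 2·(-87) = 211  (check: 509·(-97) + 234·211 = 1)
The row with r = 1 (the gcd) gives the Bezout coefficients s = -97, t = 211.
Result: 509 · (-97) + 234 · (211) = 1.

gcd(509, 234) = 1; s = -97, t = 211 (check: 509·(-97) + 234·211 = 1).


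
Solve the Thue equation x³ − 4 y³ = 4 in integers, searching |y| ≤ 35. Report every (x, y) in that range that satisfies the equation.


The equation is x³ - 4y³ = 4. For fixed y, x³ = 4·y³ + 4, so a solution requires the RHS to be a perfect cube.
Strategy: iterate y from -35 to 35, compute RHS = 4·y³ + 4, and check whether it is a (positive or negative) perfect cube.
Check small values of y:
  y = 0: RHS = 4 is not a perfect cube.
  y = 1: RHS = 8 = (2)³ ⇒ x = 2 works.
  y = -1: RHS = 0 = (0)³ ⇒ x = 0 works.
  y = 2: RHS = 36 is not a perfect cube.
  y = -2: RHS = -28 is not a perfect cube.
  y = 3: RHS = 112 is not a perfect cube.
  y = -3: RHS = -104 is not a perfect cube.
Continuing the search up to |y| = 35 finds no further solutions beyond those listed.
Collected solutions: (0, -1), (2, 1).

Solutions (with |y| ≤ 35): (0, -1), (2, 1).


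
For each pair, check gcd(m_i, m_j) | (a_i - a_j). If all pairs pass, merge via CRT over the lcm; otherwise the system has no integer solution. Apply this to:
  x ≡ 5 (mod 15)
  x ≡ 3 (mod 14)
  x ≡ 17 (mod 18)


Moduli 15, 14, 18 are not pairwise coprime, so CRT works modulo lcm(m_i) when all pairwise compatibility conditions hold.
Pairwise compatibility: gcd(m_i, m_j) must divide a_i - a_j for every pair.
Merge one congruence at a time:
  Start: x ≡ 5 (mod 15).
  Combine with x ≡ 3 (mod 14): gcd(15, 14) = 1; 3 - 5 = -2, which IS divisible by 1, so compatible.
    Write x = 5 + 15·t and substitute into x ≡ 3 (mod 14): 15·t ≡ 3 − 5 = -2 (mod 14).
    Reduce coefficients mod 14: 1·t ≡ 12 (mod 14).
    So t ≡ 12 (mod 14).
    Then x = 5 + 15·12 = 185, valid modulo lcm(15, 14) = 210: x ≡ 185 (mod 210).
  Combine with x ≡ 17 (mod 18): gcd(210, 18) = 6; 17 - 185 = -168, which IS divisible by 6, so compatible.
    Write x = 185 + 210·t and substitute into x ≡ 17 (mod 18): 210·t ≡ 17 − 185 = -168 (mod 18).
    Divide the congruence (and modulus) by g = 6: 35·t ≡ -28 (mod 3).
    Reduce coefficients mod 3: 2·t ≡ 2 (mod 3).
    The inverse of 2 mod 3 is 2 (since 2·2 = 4 = 1·3 + 1), so t ≡ 2·2 = 4 ≡ 1 (mod 3).
    Then x = 185 + 210·1 = 395, valid modulo lcm(210, 18) = 630: x ≡ 395 (mod 630).
Verify: 395 mod 15 = 5, 395 mod 14 = 3, 395 mod 18 = 17.

x ≡ 395 (mod 630).


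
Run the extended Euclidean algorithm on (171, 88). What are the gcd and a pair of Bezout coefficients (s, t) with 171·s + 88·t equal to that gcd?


Euclidean algorithm on (171, 88) — divide until remainder is 0:
  171 = 1 · 88 + 83
  88 = 1 · 83 + 5
  83 = 16 · 5 + 3
  5 = 1 · 3 + 2
  3 = 1 · 2 + 1
  2 = 2 · 1 + 0
gcd(171, 88) = 1.
Track Bezout coefficients alongside the remainders: start with r₀ = 171 = a·1 + b·0 (s = 1, t = 0) and r₁ = 88 = a·0 + b·1 (s = 0, t = 1); each new remainder r_{k+1} = r_{k-1} − q_k·r_k inherits s_{k+1} = s_{k-1} − q_k·s_k, t_{k+1} = t_{k-1} − q_k·t_k, so r_k = a·s_k + b·t_k at every step:
  q = 1: r = 83, s = 1 − 1·0 = 1, t = 0 − 1·1 = -1  (check: 171·1 + 88·(-1) = 83)
  q = 1: r = 5, s = 0 − 1·1 = -1, t = 1 − 1·(-1) = 2  (check: 171·(-1) + 88·2 = 5)
  q = 16: r = 3, s = 1 − 16·(-1) = 17, t = -1 − 16·2 = -33  (check: 171·17 + 88·(-33) = 3)
  q = 1: r = 2, s = -1 − 1·17 = -18, t = 2 − 1·(-33) = 35  (check: 171·(-18) + 88·35 = 2)
  q = 1: r = 1, s = 17 − 1·(-18) = 35, t = -33 − 1·35 = -68  (check: 171·35 + 88·(-68) = 1)
The row with r = 1 (the gcd) gives the Bezout coefficients s = 35, t = -68.
Result: 171 · (35) + 88 · (-68) = 1.

gcd(171, 88) = 1; s = 35, t = -68 (check: 171·35 + 88·(-68) = 1).


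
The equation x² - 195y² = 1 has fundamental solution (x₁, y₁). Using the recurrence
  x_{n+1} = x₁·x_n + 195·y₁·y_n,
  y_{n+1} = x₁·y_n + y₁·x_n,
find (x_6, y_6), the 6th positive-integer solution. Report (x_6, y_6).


Step 1: Find the fundamental solution (x₁, y₁) of x² - 195y² = 1.
  Expand √195 as a continued fraction. a₀ = ⌊√195⌋ = 13; iterate m_{k+1} = d_k·a_k − m_k, d_{k+1} = (195 − m_{k+1}²)/d_k, a_{k+1} = ⌊(a₀ + m_{k+1})/d_{k+1}⌋ (starting m₀ = 0, d₀ = 1), with convergents p_k = a_k·p_{k-1} + p_{k-2}, q_k = a_k·q_{k-1} + q_{k-2} (p₋₁ = 1, q₋₁ = 0):
  k = 0: a₀ = 13; p₀/q₀ = 13/1; p₀² − 195·q₀² = 169 − 195 = -26.
  k = 1: m = 13, d = 26, a = ⌊(13 + 13)/26⌋ = 1; p/q = (1·13 + 1)/(1·1 + 0) = 14/1; p² − 195·q² = 196 − 195 = 1.
  The first convergent with p² − 195·q² = 1 gives the fundamental solution (x₁, y₁) = (14, 1).
Step 2: Apply the recurrence (x_{n+1}, y_{n+1}) = (x₁x_n + 195y₁y_n, x₁y_n + y₁x_n) repeatedly.
  From (x_1, y_1) = (14, 1): x_2 = 14·14 + 195·1·1 = 391; y_2 = 14·1 + 1·14 = 28.
  From (x_2, y_2) = (391, 28): x_3 = 14·391 + 195·1·28 = 10934; y_3 = 14·28 + 1·391 = 783.
  From (x_3, y_3) = (10934, 783): x_4 = 14·10934 + 195·1·783 = 305761; y_4 = 14·783 + 1·10934 = 21896.
  From (x_4, y_4) = (305761, 21896): x_5 = 14·305761 + 195·1·21896 = 8550374; y_5 = 14·21896 + 1·305761 = 612305.
  From (x_5, y_5) = (8550374, 612305): x_6 = 14·8550374 + 195·1·612305 = 239104711; y_6 = 14·612305 + 1·8550374 = 17122644.
Step 3: Verify x_6² - 195·y_6² = 57171062822393521 - 57171062822393520 = 1 (should be 1). ✓

(x_1, y_1) = (14, 1); (x_6, y_6) = (239104711, 17122644).


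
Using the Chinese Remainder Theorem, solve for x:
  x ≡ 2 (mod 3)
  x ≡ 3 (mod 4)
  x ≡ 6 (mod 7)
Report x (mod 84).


Moduli 3, 4, 7 are pairwise coprime; by CRT there is a unique solution modulo M = 3 · 4 · 7 = 84.
Solve pairwise, accumulating the modulus:
  Start with x ≡ 2 (mod 3).
  Combine with x ≡ 3 (mod 4): since gcd(3, 4) = 1, we get a unique residue mod 12.
    Write x = 2 + 3·t and substitute into x ≡ 3 (mod 4): 3·t ≡ 3 − 2 = 1 (mod 4).
    The inverse of 3 mod 4 is 3 (since 3·3 = 9 = 2·4 + 1), so t ≡ 3·1 = 3 ≡ 3 (mod 4).
    Then x = 2 + 3·3 = 11, valid modulo lcm(3, 4) = 12: x ≡ 11 (mod 12).
  Combine with x ≡ 6 (mod 7): since gcd(12, 7) = 1, we get a unique residue mod 84.
    Write x = 11 + 12·t and substitute into x ≡ 6 (mod 7): 12·t ≡ 6 − 11 = -5 (mod 7).
    Reduce coefficients mod 7: 5·t ≡ 2 (mod 7).
    The inverse of 5 mod 7 is 3 (since 5·3 = 15 = 2·7 + 1), so t ≡ 3·2 = 6 ≡ 6 (mod 7).
    Then x = 11 + 12·6 = 83, valid modulo lcm(12, 7) = 84: x ≡ 83 (mod 84).
Verify: 83 mod 3 = 2 ✓, 83 mod 4 = 3 ✓, 83 mod 7 = 6 ✓.

x ≡ 83 (mod 84).


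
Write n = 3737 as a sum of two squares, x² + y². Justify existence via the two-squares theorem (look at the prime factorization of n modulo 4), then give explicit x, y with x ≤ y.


Step 1: Factor n = 3737 = 37 · 101.
Step 2: Check the mod-4 condition on each prime factor: 37 ≡ 1 (mod 4), exponent 1; 101 ≡ 1 (mod 4), exponent 1.
All primes ≡ 3 (mod 4) appear to even exponent (or don't appear), so by the two-squares theorem n IS expressible as a sum of two squares.
Step 3: Build a representation. Here n = 37 · 101 is a product of primes ≡ 1 (mod 4). Each prime p ≡ 1 (mod 4) is itself a sum of two squares; find a² by testing p − a² for a perfect square:
  37: 37 − 1² = 36 = 6² ⇒ 37 = 1² + 6².
  101: 101 − 1² = 100 = 10² ⇒ 101 = 1² + 10².
  Combine using the Brahmagupta–Fibonacci identity (a² + b²)(c² + d²) = (ac − bd)² + (ad + bc)² = (ac + bd)² + (ad − bc)²:
  37 · 101 = 3737: from (1² + 6²)(1² + 10²), take (1·1 − 6·10, 1·10 + 6·1) = (1 − 60, 10 + 6) = (-59, 16); dropping signs (only squares matter) gives (59, 16); check 59² + 16² = 3481 + 256 = 3737 ✓.
Step 4: Order so x ≤ y and verify: 16² + 59² = 256 + 3481 = 3737 = n. ✓

n = 3737 = 16² + 59² (one valid representation with x ≤ y).
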